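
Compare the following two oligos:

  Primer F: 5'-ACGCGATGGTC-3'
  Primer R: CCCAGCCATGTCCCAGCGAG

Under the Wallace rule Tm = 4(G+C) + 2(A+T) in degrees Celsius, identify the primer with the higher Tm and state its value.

Primer R, 68°C

Primer F: A+T=4, G+C=7 → Tm = 2(4)+4(7) = 36°C
Primer R: A+T=6, G+C=14 → Tm = 2(6)+4(14) = 68°C
36°C vs 68°C → primer R is higher.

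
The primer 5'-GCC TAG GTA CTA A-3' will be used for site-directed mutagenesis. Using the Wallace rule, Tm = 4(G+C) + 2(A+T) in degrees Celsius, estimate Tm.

Base counts: C=3, T=3, A=4, G=3
AT pairs contribute 7, GC pairs contribute 6.
Tm = 2×7 + 4×6 = 38°C

38°C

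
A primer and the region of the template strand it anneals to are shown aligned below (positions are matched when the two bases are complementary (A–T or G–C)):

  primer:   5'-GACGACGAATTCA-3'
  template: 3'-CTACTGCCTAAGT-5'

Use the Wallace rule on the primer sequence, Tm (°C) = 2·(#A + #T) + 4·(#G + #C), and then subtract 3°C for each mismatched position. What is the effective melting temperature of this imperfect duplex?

Primer base counts: A=5, T=2, G=3, C=3 → A+T=7, G+C=6
Perfect-match Tm = 2(7) + 4(6) = 14 + 24 = 38°C
Mismatches (positions where the bases are not complementary): 2 (at positions 3, 8)
Effective Tm = 38 − 2×3 = 38 − 6 = 32°C

32°C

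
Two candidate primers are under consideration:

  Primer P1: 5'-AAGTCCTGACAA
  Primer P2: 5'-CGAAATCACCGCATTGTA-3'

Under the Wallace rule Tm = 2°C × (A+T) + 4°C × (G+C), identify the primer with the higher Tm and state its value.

Primer P1: A+T=7, G+C=5 → Tm = 2(7)+4(5) = 34°C
Primer P2: A+T=10, G+C=8 → Tm = 2(10)+4(8) = 52°C
34°C vs 52°C → primer P2 is higher.

Primer P2, 52°C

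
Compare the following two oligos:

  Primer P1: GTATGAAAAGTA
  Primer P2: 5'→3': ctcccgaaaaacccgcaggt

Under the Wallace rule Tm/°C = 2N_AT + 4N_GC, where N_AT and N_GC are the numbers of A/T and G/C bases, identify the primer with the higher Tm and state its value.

Primer P1: A+T=9, G+C=3 → Tm = 2(9)+4(3) = 30°C
Primer P2: A+T=8, G+C=12 → Tm = 2(8)+4(12) = 64°C
30°C vs 64°C → primer P2 is higher.

Primer P2, 64°C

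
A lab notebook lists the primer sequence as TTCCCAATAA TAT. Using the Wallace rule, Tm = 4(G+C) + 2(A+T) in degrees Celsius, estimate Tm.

Scanning the sequence gives T=5, G=0, A=5, C=3.
So N_AT = 10 and N_GC = 3.
Tm = 2×10 + 4×3 = 32°C

32°C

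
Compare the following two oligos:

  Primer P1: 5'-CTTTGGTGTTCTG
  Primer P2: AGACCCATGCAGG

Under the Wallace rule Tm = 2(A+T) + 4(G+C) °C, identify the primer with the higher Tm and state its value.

Primer P2, 42°C

Primer P1: A+T=7, G+C=6 → Tm = 2(7)+4(6) = 38°C
Primer P2: A+T=5, G+C=8 → Tm = 2(5)+4(8) = 42°C
38°C vs 42°C → primer P2 is higher.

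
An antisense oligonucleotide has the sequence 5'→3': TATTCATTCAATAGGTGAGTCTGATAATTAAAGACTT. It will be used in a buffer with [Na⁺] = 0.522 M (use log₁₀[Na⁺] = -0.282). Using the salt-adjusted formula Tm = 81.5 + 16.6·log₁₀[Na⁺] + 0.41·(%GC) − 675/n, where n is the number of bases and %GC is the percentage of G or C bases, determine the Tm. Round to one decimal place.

Length n = 37. Scanning the sequence gives G=6, A=13, T=14, C=4.
G+C = 10, so %GC = 10/37 × 100 = 27.027%
Salt term: 16.6 × (-0.282) = -4.681
GC term: 0.41 × 27.027 = 11.081; length term: −675/37 = −18.243
Tm = 81.5 + (-4.681) + 11.081 − 18.243 = 69.657 → 69.7°C

69.7°C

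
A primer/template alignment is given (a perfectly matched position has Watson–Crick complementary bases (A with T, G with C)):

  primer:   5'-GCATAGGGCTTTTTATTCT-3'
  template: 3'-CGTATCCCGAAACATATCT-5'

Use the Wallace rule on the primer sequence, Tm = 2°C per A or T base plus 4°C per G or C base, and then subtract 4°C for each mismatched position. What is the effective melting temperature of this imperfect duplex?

Primer base counts: A=3, T=9, G=4, C=3 → A+T=12, G+C=7
Perfect-match Tm = 2(12) + 4(7) = 24 + 28 = 52°C
Mismatches (positions where the bases are not complementary): 4 (at positions 13, 17, 18, 19)
Effective Tm = 52 − 4×4 = 52 − 16 = 36°C

36°C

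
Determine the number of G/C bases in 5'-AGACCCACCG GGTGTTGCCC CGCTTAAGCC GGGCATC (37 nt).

Scanning the sequence gives G=11, C=14, A=6, T=6.
G+C = 11 + 14 = 25

25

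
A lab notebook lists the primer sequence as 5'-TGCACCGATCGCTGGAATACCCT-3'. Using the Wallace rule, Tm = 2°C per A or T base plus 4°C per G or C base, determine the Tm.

Scanning the sequence gives C=8, A=5, T=5, G=5.
AT pairs contribute 10, GC pairs contribute 13.
Tm = 2(10) + 4(13) = 20 + 52 = 72°C

72°C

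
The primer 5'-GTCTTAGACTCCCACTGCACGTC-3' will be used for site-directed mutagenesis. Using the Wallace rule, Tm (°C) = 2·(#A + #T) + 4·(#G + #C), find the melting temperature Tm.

T=6, C=9, A=4, G=4
A+T = 10, G+C = 13
Tm = 4·13 + 2·10 = 52 + 20 = 72°C

72°C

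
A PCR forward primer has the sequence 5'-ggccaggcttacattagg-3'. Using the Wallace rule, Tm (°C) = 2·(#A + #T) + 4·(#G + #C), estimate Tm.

Counting bases: C=4, G=6, A=4, T=4
So N_AT = 8 and N_GC = 10.
Tm = 4·10 + 2·8 = 40 + 16 = 56°C

56°C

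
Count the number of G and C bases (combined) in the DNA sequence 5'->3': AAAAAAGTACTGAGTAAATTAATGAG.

6

A=14, C=1, G=5, T=6
G+C = 5 + 1 = 6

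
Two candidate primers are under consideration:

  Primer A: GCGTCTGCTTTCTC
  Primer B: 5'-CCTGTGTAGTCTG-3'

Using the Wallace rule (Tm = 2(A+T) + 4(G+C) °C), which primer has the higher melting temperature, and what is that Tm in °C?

Primer A, 44°C

Primer A: A+T=6, G+C=8 → Tm = 2(6)+4(8) = 44°C
Primer B: A+T=6, G+C=7 → Tm = 2(6)+4(7) = 40°C
44°C vs 40°C → primer A is higher.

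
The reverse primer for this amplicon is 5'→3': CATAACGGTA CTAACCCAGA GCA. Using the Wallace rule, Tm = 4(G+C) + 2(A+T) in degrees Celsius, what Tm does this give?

Counting bases: T=3, A=9, C=7, G=4
So N_AT = 12 and N_GC = 11.
Tm = 2×12 + 4×11 = 68°C

68°C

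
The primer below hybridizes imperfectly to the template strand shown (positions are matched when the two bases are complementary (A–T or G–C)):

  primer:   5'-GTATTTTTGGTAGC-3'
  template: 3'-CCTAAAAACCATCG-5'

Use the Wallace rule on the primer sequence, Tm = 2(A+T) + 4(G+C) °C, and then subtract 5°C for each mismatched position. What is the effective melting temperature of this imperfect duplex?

Primer base counts: A=2, T=7, G=4, C=1 → A+T=9, G+C=5
Perfect-match Tm = 2(9) + 4(5) = 18 + 20 = 38°C
Mismatches (positions where the bases are not complementary): 1 (at position 2)
Effective Tm = 38 − 1×5 = 38 − 5 = 33°C

33°C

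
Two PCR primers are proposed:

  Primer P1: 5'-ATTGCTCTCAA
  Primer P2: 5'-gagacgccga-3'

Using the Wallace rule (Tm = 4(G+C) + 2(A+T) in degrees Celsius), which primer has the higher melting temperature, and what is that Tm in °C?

Primer P2, 34°C

Primer P1: A+T=7, G+C=4 → Tm = 2(7)+4(4) = 30°C
Primer P2: A+T=3, G+C=7 → Tm = 2(3)+4(7) = 34°C
30°C vs 34°C → primer P2 is higher.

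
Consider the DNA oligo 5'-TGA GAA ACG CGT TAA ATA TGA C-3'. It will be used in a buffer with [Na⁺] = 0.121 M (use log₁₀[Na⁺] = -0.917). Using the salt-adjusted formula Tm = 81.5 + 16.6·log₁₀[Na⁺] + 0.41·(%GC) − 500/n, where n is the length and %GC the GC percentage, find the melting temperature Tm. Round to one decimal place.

58.5°C

Length n = 22. Base counts: T=5, C=3, G=5, A=9
G+C = 8, so %GC = 8/22 × 100 = 36.364%
Salt term: 16.6 × (-0.917) = -15.222
GC term: 0.41 × 36.364 = 14.909; length term: −500/22 = −22.727
Tm = 81.5 + (-15.222) + 14.909 − 22.727 = 58.46 → 58.5°C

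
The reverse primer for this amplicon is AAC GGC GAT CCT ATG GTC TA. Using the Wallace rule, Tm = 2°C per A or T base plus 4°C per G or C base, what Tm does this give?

Scanning the sequence gives G=5, T=5, A=5, C=5.
AT pairs contribute 10, GC pairs contribute 10.
Tm = 2(10) + 4(10) = 20 + 40 = 60°C

60°C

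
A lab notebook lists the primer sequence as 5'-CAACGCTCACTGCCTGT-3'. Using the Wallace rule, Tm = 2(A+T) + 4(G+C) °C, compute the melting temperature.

Counting bases: C=7, G=3, T=4, A=3
So N_AT = 7 and N_GC = 10.
Tm = 2(7) + 4(10) = 14 + 40 = 54°C

54°C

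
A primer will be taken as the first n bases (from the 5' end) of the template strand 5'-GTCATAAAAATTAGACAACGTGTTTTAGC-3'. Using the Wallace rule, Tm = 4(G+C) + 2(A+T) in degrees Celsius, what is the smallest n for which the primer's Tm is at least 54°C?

n = 21

First 20 bases: GTCATAAAAATTAGACAACG → Tm = 52°C (< 54°C)
First 21 bases: GTCATAAAAATTAGACAACGT → Tm = 54°C (≥ 54°C)
Each additional base adds 2°C (A/T) or 4°C (G/C), so Tm is non-decreasing in n; n = 21 is the first length to reach 54°C.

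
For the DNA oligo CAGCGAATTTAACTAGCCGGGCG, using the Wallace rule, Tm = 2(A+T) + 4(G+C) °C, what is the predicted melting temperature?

Scanning the sequence gives G=7, A=6, T=4, C=6.
So N_AT = 10 and N_GC = 13.
Tm = 2(10) + 4(13) = 20 + 52 = 72°C

72°C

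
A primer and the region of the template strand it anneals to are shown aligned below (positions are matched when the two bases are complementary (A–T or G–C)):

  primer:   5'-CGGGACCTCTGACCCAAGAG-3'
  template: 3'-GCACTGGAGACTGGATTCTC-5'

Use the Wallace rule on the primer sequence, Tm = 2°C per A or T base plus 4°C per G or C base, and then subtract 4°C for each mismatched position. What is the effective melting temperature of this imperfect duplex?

58°C

Primer base counts: A=5, T=2, G=6, C=7 → A+T=7, G+C=13
Perfect-match Tm = 2(7) + 4(13) = 14 + 52 = 66°C
Mismatches (positions where the bases are not complementary): 2 (at positions 3, 15)
Effective Tm = 66 − 2×4 = 66 − 8 = 58°C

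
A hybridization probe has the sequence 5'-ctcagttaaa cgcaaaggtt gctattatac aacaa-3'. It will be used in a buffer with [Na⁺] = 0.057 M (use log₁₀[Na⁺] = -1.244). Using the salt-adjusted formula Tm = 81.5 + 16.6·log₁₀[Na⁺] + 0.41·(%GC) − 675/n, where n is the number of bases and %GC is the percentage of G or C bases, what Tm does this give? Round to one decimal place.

55.6°C

Length n = 35. Counting bases: A=14, T=9, G=5, C=7
G+C = 12, so %GC = 12/35 × 100 = 34.286%
Salt term: 16.6 × (-1.244) = -20.65
GC term: 0.41 × 34.286 = 14.057; length term: −675/35 = −19.286
Tm = 81.5 + (-20.65) + 14.057 − 19.286 = 55.621 → 55.6°C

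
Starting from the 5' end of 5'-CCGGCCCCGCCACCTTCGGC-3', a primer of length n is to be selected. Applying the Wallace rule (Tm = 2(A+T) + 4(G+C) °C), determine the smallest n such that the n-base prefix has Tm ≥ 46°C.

n = 12

First 11 bases: CCGGCCCCGCC → Tm = 44°C (< 46°C)
First 12 bases: CCGGCCCCGCCA → Tm = 46°C (≥ 46°C)
Since every base adds ≥2°C, Tm only increases with n, so the threshold is first crossed at n = 12.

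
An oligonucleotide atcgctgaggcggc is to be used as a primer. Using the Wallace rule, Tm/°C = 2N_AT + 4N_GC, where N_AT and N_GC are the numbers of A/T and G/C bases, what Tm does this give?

T=2, A=2, C=4, G=6
So N_AT = 4 and N_GC = 10.
Tm = 2(4) + 4(10) = 8 + 40 = 48°C

48°C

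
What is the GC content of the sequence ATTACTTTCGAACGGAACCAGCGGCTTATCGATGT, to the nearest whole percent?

Counting bases: G=8, C=8, A=9, T=10
G+C = 8 + 8 = 16 out of 35 bases
%GC = 16/35 × 100 = 45.71% ≈ 46%

46%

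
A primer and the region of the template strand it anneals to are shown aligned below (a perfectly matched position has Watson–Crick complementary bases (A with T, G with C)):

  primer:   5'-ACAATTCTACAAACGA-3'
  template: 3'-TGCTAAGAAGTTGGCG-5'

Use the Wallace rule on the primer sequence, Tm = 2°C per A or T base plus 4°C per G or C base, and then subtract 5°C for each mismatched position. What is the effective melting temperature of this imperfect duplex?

22°C

Primer base counts: A=8, T=3, G=1, C=4 → A+T=11, G+C=5
Perfect-match Tm = 2(11) + 4(5) = 22 + 20 = 42°C
Mismatches (positions where the bases are not complementary): 4 (at positions 3, 9, 13, 16)
Effective Tm = 42 − 4×5 = 42 − 20 = 22°C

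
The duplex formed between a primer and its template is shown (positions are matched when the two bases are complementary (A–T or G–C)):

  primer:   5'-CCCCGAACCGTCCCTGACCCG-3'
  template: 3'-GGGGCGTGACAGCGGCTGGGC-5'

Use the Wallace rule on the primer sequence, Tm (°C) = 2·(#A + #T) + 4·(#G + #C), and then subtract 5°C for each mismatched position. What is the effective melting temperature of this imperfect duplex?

Primer base counts: A=3, T=2, G=4, C=12 → A+T=5, G+C=16
Perfect-match Tm = 2(5) + 4(16) = 10 + 64 = 74°C
Mismatches (positions where the bases are not complementary): 4 (at positions 6, 9, 13, 15)
Effective Tm = 74 − 4×5 = 74 − 20 = 54°C

54°C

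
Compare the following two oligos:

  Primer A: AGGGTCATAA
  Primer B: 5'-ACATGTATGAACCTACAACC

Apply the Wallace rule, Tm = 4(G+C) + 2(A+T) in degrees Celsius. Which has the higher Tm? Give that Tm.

Primer B, 56°C

Primer A: A+T=6, G+C=4 → Tm = 2(6)+4(4) = 28°C
Primer B: A+T=12, G+C=8 → Tm = 2(12)+4(8) = 56°C
28°C vs 56°C → primer B is higher.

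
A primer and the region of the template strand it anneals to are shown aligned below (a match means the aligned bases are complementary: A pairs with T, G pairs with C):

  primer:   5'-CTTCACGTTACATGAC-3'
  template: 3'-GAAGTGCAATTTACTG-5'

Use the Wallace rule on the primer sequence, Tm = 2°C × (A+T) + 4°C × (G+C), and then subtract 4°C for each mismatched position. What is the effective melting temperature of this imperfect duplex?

42°C

Primer base counts: A=4, T=5, G=2, C=5 → A+T=9, G+C=7
Perfect-match Tm = 2(9) + 4(7) = 18 + 28 = 46°C
Mismatches (positions where the bases are not complementary): 1 (at position 11)
Effective Tm = 46 − 1×4 = 46 − 4 = 42°C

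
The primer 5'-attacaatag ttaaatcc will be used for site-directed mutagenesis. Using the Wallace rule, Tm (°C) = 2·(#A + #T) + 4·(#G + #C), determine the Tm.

Scanning the sequence gives C=3, T=6, G=1, A=8.
AT pairs contribute 14, GC pairs contribute 4.
Tm = 2×14 + 4×4 = 44°C

44°C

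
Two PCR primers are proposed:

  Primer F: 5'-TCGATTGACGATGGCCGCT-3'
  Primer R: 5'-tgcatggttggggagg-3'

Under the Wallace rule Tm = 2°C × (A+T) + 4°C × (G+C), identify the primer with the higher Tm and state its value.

Primer F: A+T=8, G+C=11 → Tm = 2(8)+4(11) = 60°C
Primer R: A+T=6, G+C=10 → Tm = 2(6)+4(10) = 52°C
60°C vs 52°C → primer F is higher.

Primer F, 60°C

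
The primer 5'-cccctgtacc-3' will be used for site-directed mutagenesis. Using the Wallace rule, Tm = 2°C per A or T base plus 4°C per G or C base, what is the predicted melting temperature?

34°C

Scanning the sequence gives G=1, A=1, C=6, T=2.
AT pairs contribute 3, GC pairs contribute 7.
Tm = 2(3) + 4(7) = 6 + 28 = 34°C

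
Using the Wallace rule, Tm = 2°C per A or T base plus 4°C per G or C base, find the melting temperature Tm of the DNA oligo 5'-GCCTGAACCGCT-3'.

40°C

Counting bases: A=2, G=3, T=2, C=5
So N_AT = 4 and N_GC = 8.
Tm = 2(4) + 4(8) = 8 + 32 = 40°C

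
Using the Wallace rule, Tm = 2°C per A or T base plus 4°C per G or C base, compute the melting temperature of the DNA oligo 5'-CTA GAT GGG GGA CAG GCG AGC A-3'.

G=10, A=6, C=4, T=2
AT pairs contribute 8, GC pairs contribute 14.
Tm = 2(8) + 4(14) = 16 + 56 = 72°C

72°C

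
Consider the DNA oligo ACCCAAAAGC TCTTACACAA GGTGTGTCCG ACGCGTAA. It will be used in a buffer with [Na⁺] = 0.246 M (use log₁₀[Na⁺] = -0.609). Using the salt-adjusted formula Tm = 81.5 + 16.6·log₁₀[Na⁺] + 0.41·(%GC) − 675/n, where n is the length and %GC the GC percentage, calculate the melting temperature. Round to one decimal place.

Length n = 38. G=8, T=7, C=11, A=12
G+C = 19, so %GC = 19/38 × 100 = 50%
Salt term: 16.6 × (-0.609) = -10.109
GC term: 0.41 × 50 = 20.5; length term: −675/38 = −17.763
Tm = 81.5 + (-10.109) + 20.5 − 17.763 = 74.128 → 74.1°C

74.1°C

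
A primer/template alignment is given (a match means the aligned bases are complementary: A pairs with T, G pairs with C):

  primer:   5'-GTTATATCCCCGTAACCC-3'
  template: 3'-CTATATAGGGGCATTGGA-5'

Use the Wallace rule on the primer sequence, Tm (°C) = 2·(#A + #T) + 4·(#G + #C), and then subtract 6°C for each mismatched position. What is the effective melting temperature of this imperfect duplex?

Primer base counts: A=4, T=5, G=2, C=7 → A+T=9, G+C=9
Perfect-match Tm = 2(9) + 4(9) = 18 + 36 = 54°C
Mismatches (positions where the bases are not complementary): 2 (at positions 2, 18)
Effective Tm = 54 − 2×6 = 54 − 12 = 42°C

42°C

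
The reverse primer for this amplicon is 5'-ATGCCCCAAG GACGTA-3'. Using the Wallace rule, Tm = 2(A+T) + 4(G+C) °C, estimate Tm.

Scanning the sequence gives A=5, C=5, T=2, G=4.
A+T = 7, G+C = 9
Tm = 2(7) + 4(9) = 14 + 36 = 50°C

50°C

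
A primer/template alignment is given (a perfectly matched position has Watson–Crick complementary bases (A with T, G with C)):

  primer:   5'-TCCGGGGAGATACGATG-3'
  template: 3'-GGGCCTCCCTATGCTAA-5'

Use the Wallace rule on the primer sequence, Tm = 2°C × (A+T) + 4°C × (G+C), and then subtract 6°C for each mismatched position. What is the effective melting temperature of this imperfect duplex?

Primer base counts: A=4, T=3, G=7, C=3 → A+T=7, G+C=10
Perfect-match Tm = 2(7) + 4(10) = 14 + 40 = 54°C
Mismatches (positions where the bases are not complementary): 4 (at positions 1, 6, 8, 17)
Effective Tm = 54 − 4×6 = 54 − 24 = 30°C

30°C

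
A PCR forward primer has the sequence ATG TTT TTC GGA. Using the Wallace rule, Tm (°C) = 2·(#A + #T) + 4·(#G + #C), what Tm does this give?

Scanning the sequence gives T=6, C=1, G=3, A=2.
A+T = 8, G+C = 4
Tm = 2×8 + 4×4 = 32°C

32°C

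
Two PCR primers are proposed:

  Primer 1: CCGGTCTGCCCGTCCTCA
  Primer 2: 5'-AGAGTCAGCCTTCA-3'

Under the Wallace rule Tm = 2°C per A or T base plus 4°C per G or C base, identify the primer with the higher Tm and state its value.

Primer 1, 62°C

Primer 1: A+T=5, G+C=13 → Tm = 2(5)+4(13) = 62°C
Primer 2: A+T=7, G+C=7 → Tm = 2(7)+4(7) = 42°C
62°C vs 42°C → primer 1 is higher.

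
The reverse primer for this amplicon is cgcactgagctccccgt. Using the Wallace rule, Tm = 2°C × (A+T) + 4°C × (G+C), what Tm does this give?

58°C

Scanning the sequence gives G=4, T=3, C=8, A=2.
So N_AT = 5 and N_GC = 12.
Tm = 2(5) + 4(12) = 10 + 48 = 58°C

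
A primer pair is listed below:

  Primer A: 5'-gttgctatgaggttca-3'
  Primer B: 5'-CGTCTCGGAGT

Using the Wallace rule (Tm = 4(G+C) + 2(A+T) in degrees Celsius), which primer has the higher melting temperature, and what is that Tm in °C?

Primer A: A+T=9, G+C=7 → Tm = 2(9)+4(7) = 46°C
Primer B: A+T=4, G+C=7 → Tm = 2(4)+4(7) = 36°C
46°C vs 36°C → primer A is higher.

Primer A, 46°C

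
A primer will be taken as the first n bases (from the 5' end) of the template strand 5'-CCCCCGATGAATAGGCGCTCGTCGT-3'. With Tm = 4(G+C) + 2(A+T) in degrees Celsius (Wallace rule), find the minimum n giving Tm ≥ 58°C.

First 17 bases: CCCCCGATGAATAGGCG → Tm = 56°C (< 58°C)
First 18 bases: CCCCCGATGAATAGGCGC → Tm = 60°C (≥ 58°C)
Each additional base adds 2°C (A/T) or 4°C (G/C), so Tm is non-decreasing in n; n = 18 is the first length to reach 58°C.

n = 18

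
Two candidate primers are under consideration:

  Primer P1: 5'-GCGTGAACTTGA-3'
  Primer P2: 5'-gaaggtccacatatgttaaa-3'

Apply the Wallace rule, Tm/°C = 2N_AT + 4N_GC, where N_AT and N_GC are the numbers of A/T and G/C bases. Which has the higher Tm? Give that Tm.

Primer P1: A+T=6, G+C=6 → Tm = 2(6)+4(6) = 36°C
Primer P2: A+T=13, G+C=7 → Tm = 2(13)+4(7) = 54°C
36°C vs 54°C → primer P2 is higher.

Primer P2, 54°C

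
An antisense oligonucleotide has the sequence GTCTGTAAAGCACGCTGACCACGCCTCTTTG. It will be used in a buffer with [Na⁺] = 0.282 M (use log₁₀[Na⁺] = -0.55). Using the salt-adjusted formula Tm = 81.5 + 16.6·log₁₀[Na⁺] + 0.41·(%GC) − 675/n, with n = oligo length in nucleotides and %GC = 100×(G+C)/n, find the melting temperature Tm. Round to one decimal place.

73.1°C

Length n = 31. Base counts: A=6, G=7, T=8, C=10
G+C = 17, so %GC = 17/31 × 100 = 54.839%
Salt term: 16.6 × (-0.55) = -9.13
GC term: 0.41 × 54.839 = 22.484; length term: −675/31 = −21.774
Tm = 81.5 + (-9.13) + 22.484 − 21.774 = 73.08 → 73.1°C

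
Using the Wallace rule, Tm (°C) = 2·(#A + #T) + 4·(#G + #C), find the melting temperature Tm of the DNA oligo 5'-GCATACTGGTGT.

36°C

Counting bases: T=4, G=4, C=2, A=2
So N_AT = 6 and N_GC = 6.
Tm = 4·6 + 2·6 = 24 + 12 = 36°C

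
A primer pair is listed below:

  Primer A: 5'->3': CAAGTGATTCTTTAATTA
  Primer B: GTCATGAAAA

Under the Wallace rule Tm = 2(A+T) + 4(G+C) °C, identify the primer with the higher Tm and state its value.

Primer A: A+T=14, G+C=4 → Tm = 2(14)+4(4) = 44°C
Primer B: A+T=7, G+C=3 → Tm = 2(7)+4(3) = 26°C
44°C vs 26°C → primer A is higher.

Primer A, 44°C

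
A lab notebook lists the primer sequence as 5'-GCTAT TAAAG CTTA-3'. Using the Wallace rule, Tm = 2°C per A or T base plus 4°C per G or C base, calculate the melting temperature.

36°C

Base counts: C=2, A=5, T=5, G=2
So N_AT = 10 and N_GC = 4.
Tm = 2×10 + 4×4 = 36°C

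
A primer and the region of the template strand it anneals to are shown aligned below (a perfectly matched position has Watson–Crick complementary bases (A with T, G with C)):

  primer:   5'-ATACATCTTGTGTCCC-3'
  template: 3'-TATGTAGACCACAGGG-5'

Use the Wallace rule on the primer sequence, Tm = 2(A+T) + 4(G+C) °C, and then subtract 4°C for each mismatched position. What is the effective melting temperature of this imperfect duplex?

42°C

Primer base counts: A=3, T=6, G=2, C=5 → A+T=9, G+C=7
Perfect-match Tm = 2(9) + 4(7) = 18 + 28 = 46°C
Mismatches (positions where the bases are not complementary): 1 (at position 9)
Effective Tm = 46 − 1×4 = 46 − 4 = 42°C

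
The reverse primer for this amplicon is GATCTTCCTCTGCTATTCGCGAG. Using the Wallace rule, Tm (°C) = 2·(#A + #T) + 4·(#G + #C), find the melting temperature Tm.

C=7, T=8, A=3, G=5
AT pairs contribute 11, GC pairs contribute 12.
Tm = 4·12 + 2·11 = 48 + 22 = 70°C

70°C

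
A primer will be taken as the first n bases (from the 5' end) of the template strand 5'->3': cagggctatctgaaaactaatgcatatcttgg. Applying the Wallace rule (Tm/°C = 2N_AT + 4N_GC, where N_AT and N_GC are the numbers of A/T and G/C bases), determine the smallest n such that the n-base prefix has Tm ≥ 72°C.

First 25 bases: CAGGGCTATCTGAAAACTAATGCAT → Tm = 70°C (< 72°C)
First 26 bases: CAGGGCTATCTGAAAACTAATGCATA → Tm = 72°C (≥ 72°C)
Since every base adds ≥2°C, Tm only increases with n, so the threshold is first crossed at n = 26.

n = 26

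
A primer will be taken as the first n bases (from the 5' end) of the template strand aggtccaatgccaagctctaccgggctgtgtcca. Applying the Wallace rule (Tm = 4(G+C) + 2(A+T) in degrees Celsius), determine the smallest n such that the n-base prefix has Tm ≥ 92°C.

First 28 bases: AGGTCCAATGCCAAGCTCTACCGGGCTG → Tm = 90°C (< 92°C)
First 29 bases: AGGTCCAATGCCAAGCTCTACCGGGCTGT → Tm = 92°C (≥ 92°C)
Since every base adds ≥2°C, Tm only increases with n, so the threshold is first crossed at n = 29.

n = 29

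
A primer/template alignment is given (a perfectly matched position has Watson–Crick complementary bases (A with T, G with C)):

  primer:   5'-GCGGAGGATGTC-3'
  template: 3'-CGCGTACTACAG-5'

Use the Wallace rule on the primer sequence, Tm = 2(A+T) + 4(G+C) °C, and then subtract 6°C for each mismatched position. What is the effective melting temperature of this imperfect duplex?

28°C

Primer base counts: A=2, T=2, G=6, C=2 → A+T=4, G+C=8
Perfect-match Tm = 2(4) + 4(8) = 8 + 32 = 40°C
Mismatches (positions where the bases are not complementary): 2 (at positions 4, 6)
Effective Tm = 40 − 2×6 = 40 − 12 = 28°C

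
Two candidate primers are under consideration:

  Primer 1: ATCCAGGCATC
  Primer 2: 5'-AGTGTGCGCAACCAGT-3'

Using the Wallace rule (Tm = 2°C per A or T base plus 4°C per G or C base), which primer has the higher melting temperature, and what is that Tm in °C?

Primer 1: A+T=5, G+C=6 → Tm = 2(5)+4(6) = 34°C
Primer 2: A+T=7, G+C=9 → Tm = 2(7)+4(9) = 50°C
34°C vs 50°C → primer 2 is higher.

Primer 2, 50°C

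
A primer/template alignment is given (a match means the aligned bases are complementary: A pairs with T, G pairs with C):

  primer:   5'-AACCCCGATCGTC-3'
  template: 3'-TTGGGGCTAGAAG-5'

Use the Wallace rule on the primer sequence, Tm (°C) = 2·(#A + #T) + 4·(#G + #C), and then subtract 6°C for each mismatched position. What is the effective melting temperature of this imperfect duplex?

36°C

Primer base counts: A=3, T=2, G=2, C=6 → A+T=5, G+C=8
Perfect-match Tm = 2(5) + 4(8) = 10 + 32 = 42°C
Mismatches (positions where the bases are not complementary): 1 (at position 11)
Effective Tm = 42 − 1×6 = 42 − 6 = 36°C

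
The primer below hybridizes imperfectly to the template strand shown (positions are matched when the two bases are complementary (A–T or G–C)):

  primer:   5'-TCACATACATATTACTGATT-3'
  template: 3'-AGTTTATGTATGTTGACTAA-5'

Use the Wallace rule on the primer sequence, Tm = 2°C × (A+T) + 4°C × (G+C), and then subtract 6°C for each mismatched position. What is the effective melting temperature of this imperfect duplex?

Primer base counts: A=7, T=8, G=1, C=4 → A+T=15, G+C=5
Perfect-match Tm = 2(15) + 4(5) = 30 + 20 = 50°C
Mismatches (positions where the bases are not complementary): 3 (at positions 4, 12, 13)
Effective Tm = 50 − 3×6 = 50 − 18 = 32°C

32°C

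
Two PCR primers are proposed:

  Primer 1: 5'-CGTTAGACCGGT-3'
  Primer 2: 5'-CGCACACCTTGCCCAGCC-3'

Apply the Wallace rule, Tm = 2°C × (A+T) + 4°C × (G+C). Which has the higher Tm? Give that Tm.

Primer 1: A+T=5, G+C=7 → Tm = 2(5)+4(7) = 38°C
Primer 2: A+T=5, G+C=13 → Tm = 2(5)+4(13) = 62°C
38°C vs 62°C → primer 2 is higher.

Primer 2, 62°C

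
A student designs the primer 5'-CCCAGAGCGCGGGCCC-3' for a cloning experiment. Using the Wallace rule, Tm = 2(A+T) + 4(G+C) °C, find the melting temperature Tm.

G=6, A=2, T=0, C=8
So N_AT = 2 and N_GC = 14.
Tm = 4·14 + 2·2 = 56 + 4 = 60°C

60°C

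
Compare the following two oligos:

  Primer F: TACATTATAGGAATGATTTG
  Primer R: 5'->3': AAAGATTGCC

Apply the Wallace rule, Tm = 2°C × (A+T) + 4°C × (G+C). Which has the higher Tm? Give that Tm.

Primer F, 50°C

Primer F: A+T=15, G+C=5 → Tm = 2(15)+4(5) = 50°C
Primer R: A+T=6, G+C=4 → Tm = 2(6)+4(4) = 28°C
50°C vs 28°C → primer F is higher.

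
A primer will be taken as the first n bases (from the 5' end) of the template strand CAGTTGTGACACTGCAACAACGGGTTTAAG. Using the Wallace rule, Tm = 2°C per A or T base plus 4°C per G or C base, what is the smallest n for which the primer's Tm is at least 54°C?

n = 18

First 17 bases: CAGTTGTGACACTGCAA → Tm = 50°C (< 54°C)
First 18 bases: CAGTTGTGACACTGCAAC → Tm = 54°C (≥ 54°C)
Since every base adds ≥2°C, Tm only increases with n, so the threshold is first crossed at n = 18.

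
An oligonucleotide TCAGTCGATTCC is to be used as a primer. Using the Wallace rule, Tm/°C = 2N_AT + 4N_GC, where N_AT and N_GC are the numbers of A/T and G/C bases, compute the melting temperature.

Base counts: T=4, A=2, G=2, C=4
AT pairs contribute 6, GC pairs contribute 6.
Tm = 2(6) + 4(6) = 12 + 24 = 36°C

36°C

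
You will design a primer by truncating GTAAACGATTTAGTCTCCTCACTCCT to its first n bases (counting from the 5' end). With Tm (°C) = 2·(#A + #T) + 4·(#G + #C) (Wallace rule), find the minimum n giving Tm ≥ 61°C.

First 21 bases: GTAAACGATTTAGTCTCCTCA → Tm = 58°C (< 61°C)
First 22 bases: GTAAACGATTTAGTCTCCTCAC → Tm = 62°C (≥ 61°C)
Since every base adds ≥2°C, Tm only increases with n, so the threshold is first crossed at n = 22.

n = 22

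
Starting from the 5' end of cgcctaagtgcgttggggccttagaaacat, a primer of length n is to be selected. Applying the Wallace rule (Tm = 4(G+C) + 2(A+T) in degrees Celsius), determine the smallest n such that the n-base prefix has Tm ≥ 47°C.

n = 15

First 14 bases: CGCCTAAGTGCGTT → Tm = 44°C (< 47°C)
First 15 bases: CGCCTAAGTGCGTTG → Tm = 48°C (≥ 47°C)
Since every base adds ≥2°C, Tm only increases with n, so the threshold is first crossed at n = 15.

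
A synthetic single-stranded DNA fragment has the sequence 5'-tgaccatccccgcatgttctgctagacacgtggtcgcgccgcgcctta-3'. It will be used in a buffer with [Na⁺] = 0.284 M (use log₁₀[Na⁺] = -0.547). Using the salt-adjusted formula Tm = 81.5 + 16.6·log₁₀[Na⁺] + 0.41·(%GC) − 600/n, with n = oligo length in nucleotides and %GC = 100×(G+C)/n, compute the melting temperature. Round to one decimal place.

Length n = 48. T=11, G=12, C=18, A=7
G+C = 30, so %GC = 30/48 × 100 = 62.5%
Salt term: 16.6 × (-0.547) = -9.08
GC term: 0.41 × 62.5 = 25.625; length term: −600/48 = −12.5
Tm = 81.5 + (-9.08) + 25.625 − 12.5 = 85.545 → 85.5°C

85.5°C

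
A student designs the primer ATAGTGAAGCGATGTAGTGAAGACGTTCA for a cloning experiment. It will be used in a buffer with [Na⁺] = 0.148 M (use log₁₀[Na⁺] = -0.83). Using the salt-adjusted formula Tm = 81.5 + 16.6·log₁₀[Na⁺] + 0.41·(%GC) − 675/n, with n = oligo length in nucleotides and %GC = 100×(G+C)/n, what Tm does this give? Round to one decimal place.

61.4°C

Length n = 29. Scanning the sequence gives T=7, C=3, A=10, G=9.
G+C = 12, so %GC = 12/29 × 100 = 41.379%
Salt term: 16.6 × (-0.83) = -13.778
GC term: 0.41 × 41.379 = 16.965; length term: −675/29 = −23.276
Tm = 81.5 + (-13.778) + 16.965 − 23.276 = 61.411 → 61.4°C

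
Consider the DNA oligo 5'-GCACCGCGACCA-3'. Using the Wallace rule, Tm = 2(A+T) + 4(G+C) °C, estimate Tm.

42°C

C=6, G=3, T=0, A=3
A+T = 3, G+C = 9
Tm = 2(3) + 4(9) = 6 + 36 = 42°C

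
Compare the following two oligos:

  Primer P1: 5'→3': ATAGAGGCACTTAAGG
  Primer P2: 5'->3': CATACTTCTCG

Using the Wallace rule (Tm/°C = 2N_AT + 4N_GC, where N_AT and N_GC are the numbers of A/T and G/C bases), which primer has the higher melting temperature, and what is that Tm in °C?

Primer P1, 46°C

Primer P1: A+T=9, G+C=7 → Tm = 2(9)+4(7) = 46°C
Primer P2: A+T=6, G+C=5 → Tm = 2(6)+4(5) = 32°C
46°C vs 32°C → primer P1 is higher.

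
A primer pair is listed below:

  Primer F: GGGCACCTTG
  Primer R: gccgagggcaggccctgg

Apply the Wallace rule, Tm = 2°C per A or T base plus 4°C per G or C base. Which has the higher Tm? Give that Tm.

Primer R, 66°C

Primer F: A+T=3, G+C=7 → Tm = 2(3)+4(7) = 34°C
Primer R: A+T=3, G+C=15 → Tm = 2(3)+4(15) = 66°C
34°C vs 66°C → primer R is higher.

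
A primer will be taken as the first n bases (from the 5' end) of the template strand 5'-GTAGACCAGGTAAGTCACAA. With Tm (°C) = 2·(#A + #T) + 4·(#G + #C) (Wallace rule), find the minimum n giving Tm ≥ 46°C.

First 15 bases: GTAGACCAGGTAAGT → Tm = 44°C (< 46°C)
First 16 bases: GTAGACCAGGTAAGTC → Tm = 48°C (≥ 46°C)
Each additional base adds 2°C (A/T) or 4°C (G/C), so Tm is non-decreasing in n; n = 16 is the first length to reach 46°C.

n = 16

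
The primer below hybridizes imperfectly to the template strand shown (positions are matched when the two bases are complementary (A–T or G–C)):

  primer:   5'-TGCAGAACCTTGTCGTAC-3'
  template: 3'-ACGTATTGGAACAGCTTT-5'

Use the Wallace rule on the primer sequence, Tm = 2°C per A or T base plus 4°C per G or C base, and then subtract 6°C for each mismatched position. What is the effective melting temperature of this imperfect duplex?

Primer base counts: A=4, T=5, G=4, C=5 → A+T=9, G+C=9
Perfect-match Tm = 2(9) + 4(9) = 18 + 36 = 54°C
Mismatches (positions where the bases are not complementary): 3 (at positions 5, 16, 18)
Effective Tm = 54 − 3×6 = 54 − 18 = 36°C

36°C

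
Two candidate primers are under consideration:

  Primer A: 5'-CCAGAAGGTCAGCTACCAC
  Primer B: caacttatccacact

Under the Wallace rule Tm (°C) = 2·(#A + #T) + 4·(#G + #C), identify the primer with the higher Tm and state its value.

Primer A, 60°C

Primer A: A+T=8, G+C=11 → Tm = 2(8)+4(11) = 60°C
Primer B: A+T=9, G+C=6 → Tm = 2(9)+4(6) = 42°C
60°C vs 42°C → primer A is higher.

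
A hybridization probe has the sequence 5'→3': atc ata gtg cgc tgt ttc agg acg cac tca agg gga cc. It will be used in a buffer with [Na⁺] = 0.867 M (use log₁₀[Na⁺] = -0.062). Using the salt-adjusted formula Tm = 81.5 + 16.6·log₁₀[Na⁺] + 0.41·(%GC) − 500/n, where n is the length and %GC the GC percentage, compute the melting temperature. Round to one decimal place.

90.0°C

Length n = 38. Base counts: G=11, C=10, A=9, T=8
G+C = 21, so %GC = 21/38 × 100 = 55.263%
Salt term: 16.6 × (-0.062) = -1.029
GC term: 0.41 × 55.263 = 22.658; length term: −500/38 = −13.158
Tm = 81.5 + (-1.029) + 22.658 − 13.158 = 89.971 → 90.0°C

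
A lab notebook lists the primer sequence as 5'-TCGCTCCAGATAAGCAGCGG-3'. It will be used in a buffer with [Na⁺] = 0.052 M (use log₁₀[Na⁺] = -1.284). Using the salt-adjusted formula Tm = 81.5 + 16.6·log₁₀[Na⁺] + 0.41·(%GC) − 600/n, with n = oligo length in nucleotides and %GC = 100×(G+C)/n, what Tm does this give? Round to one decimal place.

Length n = 20. A=5, T=3, G=6, C=6
G+C = 12, so %GC = 12/20 × 100 = 60%
Salt term: 16.6 × (-1.284) = -21.314
GC term: 0.41 × 60 = 24.6; length term: −600/20 = −30
Tm = 81.5 + (-21.314) + 24.6 − 30 = 54.786 → 54.8°C

54.8°C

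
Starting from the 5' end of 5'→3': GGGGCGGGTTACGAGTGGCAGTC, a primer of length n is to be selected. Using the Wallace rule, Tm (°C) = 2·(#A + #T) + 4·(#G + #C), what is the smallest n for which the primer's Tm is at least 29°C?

n = 8

First 7 bases: GGGGCGG → Tm = 28°C (< 29°C)
First 8 bases: GGGGCGGG → Tm = 32°C (≥ 29°C)
Each additional base adds 2°C (A/T) or 4°C (G/C), so Tm is non-decreasing in n; n = 8 is the first length to reach 29°C.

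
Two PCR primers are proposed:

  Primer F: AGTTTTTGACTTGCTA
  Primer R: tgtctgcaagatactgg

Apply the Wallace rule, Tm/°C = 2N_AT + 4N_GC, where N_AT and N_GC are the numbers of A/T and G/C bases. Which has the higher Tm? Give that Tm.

Primer F: A+T=11, G+C=5 → Tm = 2(11)+4(5) = 42°C
Primer R: A+T=9, G+C=8 → Tm = 2(9)+4(8) = 50°C
42°C vs 50°C → primer R is higher.

Primer R, 50°C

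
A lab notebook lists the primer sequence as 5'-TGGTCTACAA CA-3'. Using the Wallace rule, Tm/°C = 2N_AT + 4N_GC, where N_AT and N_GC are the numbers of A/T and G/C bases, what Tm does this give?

34°C

Counting bases: G=2, T=3, A=4, C=3
A+T = 7, G+C = 5
Tm = 2×7 + 4×5 = 34°C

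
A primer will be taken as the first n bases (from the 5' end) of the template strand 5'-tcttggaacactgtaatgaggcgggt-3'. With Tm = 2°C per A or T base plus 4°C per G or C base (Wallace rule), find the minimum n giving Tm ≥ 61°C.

First 21 bases: TCTTGGAACACTGTAATGAGG → Tm = 60°C (< 61°C)
First 22 bases: TCTTGGAACACTGTAATGAGGC → Tm = 64°C (≥ 61°C)
Since every base adds ≥2°C, Tm only increases with n, so the threshold is first crossed at n = 22.

n = 22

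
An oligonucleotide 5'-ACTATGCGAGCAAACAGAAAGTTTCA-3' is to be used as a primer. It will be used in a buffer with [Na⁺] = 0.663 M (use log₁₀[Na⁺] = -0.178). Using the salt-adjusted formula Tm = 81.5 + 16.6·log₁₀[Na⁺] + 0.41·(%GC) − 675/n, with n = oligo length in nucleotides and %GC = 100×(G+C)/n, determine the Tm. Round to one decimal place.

68.4°C

Length n = 26. Scanning the sequence gives G=5, T=5, A=11, C=5.
G+C = 10, so %GC = 10/26 × 100 = 38.462%
Salt term: 16.6 × (-0.178) = -2.955
GC term: 0.41 × 38.462 = 15.769; length term: −675/26 = −25.962
Tm = 81.5 + (-2.955) + 15.769 − 25.962 = 68.352 → 68.4°C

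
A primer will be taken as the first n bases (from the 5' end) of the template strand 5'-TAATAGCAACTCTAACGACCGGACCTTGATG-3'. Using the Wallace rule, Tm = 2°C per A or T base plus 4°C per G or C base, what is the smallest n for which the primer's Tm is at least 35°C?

First 13 bases: TAATAGCAACTCT → Tm = 34°C (< 35°C)
First 14 bases: TAATAGCAACTCTA → Tm = 36°C (≥ 35°C)
Each additional base adds 2°C (A/T) or 4°C (G/C), so Tm is non-decreasing in n; n = 14 is the first length to reach 35°C.

n = 14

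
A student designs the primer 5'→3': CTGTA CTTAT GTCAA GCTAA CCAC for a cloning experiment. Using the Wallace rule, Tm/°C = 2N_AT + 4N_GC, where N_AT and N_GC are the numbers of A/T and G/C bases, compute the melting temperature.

Base counts: A=7, C=7, G=3, T=7
AT pairs contribute 14, GC pairs contribute 10.
Tm = 2×14 + 4×10 = 68°C

68°C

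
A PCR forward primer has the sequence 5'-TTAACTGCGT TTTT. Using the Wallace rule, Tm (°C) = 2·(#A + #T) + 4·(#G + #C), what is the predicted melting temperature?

36°C

Counting bases: T=8, A=2, C=2, G=2
So N_AT = 10 and N_GC = 4.
Tm = 4·4 + 2·10 = 16 + 20 = 36°C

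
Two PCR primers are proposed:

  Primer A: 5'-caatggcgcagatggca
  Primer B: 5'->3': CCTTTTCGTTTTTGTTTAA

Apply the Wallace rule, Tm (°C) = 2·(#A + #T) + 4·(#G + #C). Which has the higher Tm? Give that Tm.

Primer A: A+T=7, G+C=10 → Tm = 2(7)+4(10) = 54°C
Primer B: A+T=14, G+C=5 → Tm = 2(14)+4(5) = 48°C
54°C vs 48°C → primer A is higher.

Primer A, 54°C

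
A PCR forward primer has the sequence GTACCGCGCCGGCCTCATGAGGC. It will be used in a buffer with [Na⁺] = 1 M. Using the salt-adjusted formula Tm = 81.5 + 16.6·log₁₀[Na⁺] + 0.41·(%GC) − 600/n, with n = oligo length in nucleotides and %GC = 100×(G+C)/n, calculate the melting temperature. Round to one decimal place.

85.7°C

Length n = 23. Scanning the sequence gives A=3, T=3, C=9, G=8.
G+C = 17, so %GC = 17/23 × 100 = 73.913%
Salt term: 16.6 × (0) = 0
GC term: 0.41 × 73.913 = 30.304; length term: −600/23 = −26.087
Tm = 81.5 + (0) + 30.304 − 26.087 = 85.717 → 85.7°C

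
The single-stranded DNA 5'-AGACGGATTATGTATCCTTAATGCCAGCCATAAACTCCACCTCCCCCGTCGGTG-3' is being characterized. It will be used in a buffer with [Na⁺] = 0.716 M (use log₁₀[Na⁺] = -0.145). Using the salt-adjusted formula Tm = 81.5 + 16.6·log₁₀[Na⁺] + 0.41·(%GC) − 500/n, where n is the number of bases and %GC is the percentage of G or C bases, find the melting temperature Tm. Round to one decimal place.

Length n = 54. Base counts: A=13, T=13, C=18, G=10
G+C = 28, so %GC = 28/54 × 100 = 51.852%
Salt term: 16.6 × (-0.145) = -2.407
GC term: 0.41 × 51.852 = 21.259; length term: −500/54 = −9.259
Tm = 81.5 + (-2.407) + 21.259 − 9.259 = 91.093 → 91.1°C

91.1°C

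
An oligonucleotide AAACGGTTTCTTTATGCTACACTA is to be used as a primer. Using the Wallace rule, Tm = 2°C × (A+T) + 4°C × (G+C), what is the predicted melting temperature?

64°C

G=3, C=5, A=7, T=9
A+T = 16, G+C = 8
Tm = 2×16 + 4×8 = 64°C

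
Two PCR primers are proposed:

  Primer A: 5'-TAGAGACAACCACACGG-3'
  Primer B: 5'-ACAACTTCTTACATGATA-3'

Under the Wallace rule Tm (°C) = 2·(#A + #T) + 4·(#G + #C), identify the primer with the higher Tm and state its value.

Primer A, 52°C

Primer A: A+T=8, G+C=9 → Tm = 2(8)+4(9) = 52°C
Primer B: A+T=13, G+C=5 → Tm = 2(13)+4(5) = 46°C
52°C vs 46°C → primer A is higher.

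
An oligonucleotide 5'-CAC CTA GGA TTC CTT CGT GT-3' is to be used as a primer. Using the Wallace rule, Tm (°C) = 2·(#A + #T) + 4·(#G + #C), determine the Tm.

Counting bases: A=3, T=7, G=4, C=6
So N_AT = 10 and N_GC = 10.
Tm = 4·10 + 2·10 = 40 + 20 = 60°C

60°C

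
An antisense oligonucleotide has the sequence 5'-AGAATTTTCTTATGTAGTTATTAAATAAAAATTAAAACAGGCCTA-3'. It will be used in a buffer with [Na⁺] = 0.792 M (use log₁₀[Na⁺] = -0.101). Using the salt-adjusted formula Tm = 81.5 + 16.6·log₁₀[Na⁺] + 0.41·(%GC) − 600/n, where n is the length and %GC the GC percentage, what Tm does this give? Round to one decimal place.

74.7°C

Length n = 45. T=16, G=5, A=20, C=4
G+C = 9, so %GC = 9/45 × 100 = 20%
Salt term: 16.6 × (-0.101) = -1.677
GC term: 0.41 × 20 = 8.2; length term: −600/45 = −13.333
Tm = 81.5 + (-1.677) + 8.2 − 13.333 = 74.69 → 74.7°C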